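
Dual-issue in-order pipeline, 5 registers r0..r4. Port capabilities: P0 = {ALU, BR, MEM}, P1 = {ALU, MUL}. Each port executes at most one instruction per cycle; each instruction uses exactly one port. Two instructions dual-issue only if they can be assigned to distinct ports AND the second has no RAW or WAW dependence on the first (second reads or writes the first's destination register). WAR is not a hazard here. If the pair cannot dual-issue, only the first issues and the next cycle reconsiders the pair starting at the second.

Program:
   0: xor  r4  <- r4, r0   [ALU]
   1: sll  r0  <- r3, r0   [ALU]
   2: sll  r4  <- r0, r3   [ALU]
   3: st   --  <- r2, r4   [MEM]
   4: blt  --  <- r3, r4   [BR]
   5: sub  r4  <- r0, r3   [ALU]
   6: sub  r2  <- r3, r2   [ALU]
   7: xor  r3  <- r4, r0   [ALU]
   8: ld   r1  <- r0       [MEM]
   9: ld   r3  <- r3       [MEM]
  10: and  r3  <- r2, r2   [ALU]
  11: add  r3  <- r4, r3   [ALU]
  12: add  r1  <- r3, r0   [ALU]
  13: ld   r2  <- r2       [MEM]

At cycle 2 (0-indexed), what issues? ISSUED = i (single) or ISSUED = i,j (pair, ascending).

ISSUED = 3

c0: i0&i1 xor.ALU/sll.ALU  pair
c1: i2 sll.ALU  RAW r4
c2: i3 st.MEM  no-port MEM/BR
c3: i4&i5 blt.BR/sub.ALU  pair
c4: i6&i7 sub.ALU/xor.ALU  pair
c5: i8 ld.MEM  no-port MEM/MEM
c6: i9 ld.MEM  WAW r3
c7: i10 and.ALU  RAW+WAW r3
c8: i11 add.ALU  RAW r3
c9: i12&i13 add.ALU/ld.MEM  pair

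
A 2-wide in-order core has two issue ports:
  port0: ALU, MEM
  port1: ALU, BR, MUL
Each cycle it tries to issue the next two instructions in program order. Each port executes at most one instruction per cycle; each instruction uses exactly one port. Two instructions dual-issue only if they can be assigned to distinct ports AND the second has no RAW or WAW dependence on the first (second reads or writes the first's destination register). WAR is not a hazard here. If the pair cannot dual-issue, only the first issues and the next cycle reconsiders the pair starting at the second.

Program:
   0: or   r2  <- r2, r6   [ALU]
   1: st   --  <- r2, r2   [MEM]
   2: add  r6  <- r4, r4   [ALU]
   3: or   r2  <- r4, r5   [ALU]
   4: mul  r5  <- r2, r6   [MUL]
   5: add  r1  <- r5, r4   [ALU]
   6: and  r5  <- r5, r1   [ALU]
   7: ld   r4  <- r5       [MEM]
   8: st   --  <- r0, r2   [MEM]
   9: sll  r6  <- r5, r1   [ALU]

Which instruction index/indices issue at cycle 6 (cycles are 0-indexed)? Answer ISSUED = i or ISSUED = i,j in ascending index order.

ISSUED = 7

0. or.ALU @i0  | RAW r2
1. st.MEM/add.ALU @i1/i2  | dual
2. or.ALU @i3  | RAW r2
3. mul.MUL @i4  | RAW r5
4. add.ALU @i5  | RAW r1
5. and.ALU @i6  | RAW r5
6. ld.MEM @i7  | no-port MEM/MEM
7. st.MEM/sll.ALU @i8/i9  | dual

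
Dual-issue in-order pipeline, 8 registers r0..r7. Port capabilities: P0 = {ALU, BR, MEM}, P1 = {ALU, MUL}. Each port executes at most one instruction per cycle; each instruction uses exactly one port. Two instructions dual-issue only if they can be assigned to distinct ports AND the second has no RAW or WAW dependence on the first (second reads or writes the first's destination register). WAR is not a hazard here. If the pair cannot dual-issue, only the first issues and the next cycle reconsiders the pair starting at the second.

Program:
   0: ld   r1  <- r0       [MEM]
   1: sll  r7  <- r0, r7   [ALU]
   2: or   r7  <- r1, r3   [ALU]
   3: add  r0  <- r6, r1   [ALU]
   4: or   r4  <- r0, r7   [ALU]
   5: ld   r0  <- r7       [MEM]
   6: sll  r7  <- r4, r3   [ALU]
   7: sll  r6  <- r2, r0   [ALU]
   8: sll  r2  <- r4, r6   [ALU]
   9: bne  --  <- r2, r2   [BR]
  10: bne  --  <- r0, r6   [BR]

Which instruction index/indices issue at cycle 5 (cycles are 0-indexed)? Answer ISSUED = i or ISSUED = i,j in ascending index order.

ISSUED = 9

[0] i0&i1  ld;sll  -- 2-wide
[1] i2&i3  or;add  -- 2-wide
[2] i4&i5  or;ld  -- 2-wide
[3] i6&i7  sll;sll  -- 2-wide
[4] i8  sll  -- RAW r2
[5] i9  bne  -- no-port BR/BR
[6] i10  bne  -- tail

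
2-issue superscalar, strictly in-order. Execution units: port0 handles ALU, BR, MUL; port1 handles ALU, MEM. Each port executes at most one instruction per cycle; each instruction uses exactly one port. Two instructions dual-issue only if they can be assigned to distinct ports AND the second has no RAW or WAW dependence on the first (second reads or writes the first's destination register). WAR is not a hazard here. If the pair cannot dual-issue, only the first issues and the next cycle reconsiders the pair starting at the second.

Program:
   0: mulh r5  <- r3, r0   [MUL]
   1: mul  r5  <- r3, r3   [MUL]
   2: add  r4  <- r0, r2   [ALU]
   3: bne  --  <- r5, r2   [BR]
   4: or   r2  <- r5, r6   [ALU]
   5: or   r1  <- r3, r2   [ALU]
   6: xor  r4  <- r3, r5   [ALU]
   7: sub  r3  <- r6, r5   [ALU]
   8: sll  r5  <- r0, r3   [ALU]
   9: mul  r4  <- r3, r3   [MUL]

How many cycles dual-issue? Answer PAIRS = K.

t=0 i0:mulh ; no-port MUL/MUL
t=1 i1,i2:mul add ; dual
t=2 i3,i4:bne or ; dual
t=3 i5,i6:or xor ; dual
t=4 i7:sub ; RAW r3
t=5 i8,i9:sll mul ; dual

PAIRS = 4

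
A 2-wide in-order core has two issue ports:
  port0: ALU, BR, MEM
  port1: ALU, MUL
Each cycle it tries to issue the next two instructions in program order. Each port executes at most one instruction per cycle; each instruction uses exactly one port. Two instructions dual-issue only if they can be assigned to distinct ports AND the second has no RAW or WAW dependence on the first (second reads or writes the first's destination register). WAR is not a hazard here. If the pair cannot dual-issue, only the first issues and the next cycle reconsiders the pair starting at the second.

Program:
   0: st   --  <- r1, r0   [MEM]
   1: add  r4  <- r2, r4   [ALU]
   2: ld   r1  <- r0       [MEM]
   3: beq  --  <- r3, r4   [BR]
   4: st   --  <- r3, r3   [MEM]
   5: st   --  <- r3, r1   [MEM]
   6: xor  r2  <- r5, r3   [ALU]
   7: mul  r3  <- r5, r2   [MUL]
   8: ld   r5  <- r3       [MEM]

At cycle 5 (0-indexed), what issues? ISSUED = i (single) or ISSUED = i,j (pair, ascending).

ISSUED = 7

[0] i0/i1  st add  -- 2-wide
[1] i2  ld  -- no-port MEM/BR
[2] i3  beq  -- no-port BR/MEM
[3] i4  st  -- no-port MEM/MEM
[4] i5/i6  st xor  -- 2-wide
[5] i7  mul  -- RAW r3
[6] i8  ld  -- tail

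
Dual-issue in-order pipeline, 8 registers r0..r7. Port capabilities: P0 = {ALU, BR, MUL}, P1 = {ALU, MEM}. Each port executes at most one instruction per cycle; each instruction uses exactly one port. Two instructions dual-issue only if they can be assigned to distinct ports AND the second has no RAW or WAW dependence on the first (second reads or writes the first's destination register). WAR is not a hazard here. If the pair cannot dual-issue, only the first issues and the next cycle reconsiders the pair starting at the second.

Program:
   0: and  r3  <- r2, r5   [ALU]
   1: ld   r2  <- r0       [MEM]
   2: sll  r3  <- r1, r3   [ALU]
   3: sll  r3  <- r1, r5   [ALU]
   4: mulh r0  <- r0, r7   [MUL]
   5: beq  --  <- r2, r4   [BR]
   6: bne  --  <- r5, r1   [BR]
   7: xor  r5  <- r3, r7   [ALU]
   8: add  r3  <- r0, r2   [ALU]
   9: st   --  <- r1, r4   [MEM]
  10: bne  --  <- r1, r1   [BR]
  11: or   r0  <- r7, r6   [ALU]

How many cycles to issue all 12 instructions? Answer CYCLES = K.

CYCLES = 7

[0] i0/i1  and ld  -- dual
[1] i2  sll  -- WAW r3
[2] i3/i4  sll mulh  -- dual
[3] i5  beq  -- no-port BR/BR
[4] i6/i7  bne xor  -- dual
[5] i8/i9  add st  -- dual
[6] i10/i11  bne or  -- dual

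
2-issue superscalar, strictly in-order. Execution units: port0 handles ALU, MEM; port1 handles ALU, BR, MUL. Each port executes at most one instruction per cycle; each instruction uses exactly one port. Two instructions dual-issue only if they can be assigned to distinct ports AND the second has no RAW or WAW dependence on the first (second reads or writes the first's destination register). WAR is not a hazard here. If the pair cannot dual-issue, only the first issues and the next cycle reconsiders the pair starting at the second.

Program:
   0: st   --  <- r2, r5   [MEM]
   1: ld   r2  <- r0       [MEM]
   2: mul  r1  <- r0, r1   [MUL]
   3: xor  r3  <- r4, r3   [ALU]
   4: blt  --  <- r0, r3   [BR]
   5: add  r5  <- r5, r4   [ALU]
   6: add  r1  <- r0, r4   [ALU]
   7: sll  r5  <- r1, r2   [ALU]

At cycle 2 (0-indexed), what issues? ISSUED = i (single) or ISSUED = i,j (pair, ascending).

ISSUED = 3

  cy0 -> i0 (st) no-port MEM/MEM
  cy1 -> i1/i2 (ld mul) 2-wide
  cy2 -> i3 (xor) RAW r3
  cy3 -> i4/i5 (blt add) 2-wide
  cy4 -> i6 (add) RAW r1
  cy5 -> i7 (sll) tail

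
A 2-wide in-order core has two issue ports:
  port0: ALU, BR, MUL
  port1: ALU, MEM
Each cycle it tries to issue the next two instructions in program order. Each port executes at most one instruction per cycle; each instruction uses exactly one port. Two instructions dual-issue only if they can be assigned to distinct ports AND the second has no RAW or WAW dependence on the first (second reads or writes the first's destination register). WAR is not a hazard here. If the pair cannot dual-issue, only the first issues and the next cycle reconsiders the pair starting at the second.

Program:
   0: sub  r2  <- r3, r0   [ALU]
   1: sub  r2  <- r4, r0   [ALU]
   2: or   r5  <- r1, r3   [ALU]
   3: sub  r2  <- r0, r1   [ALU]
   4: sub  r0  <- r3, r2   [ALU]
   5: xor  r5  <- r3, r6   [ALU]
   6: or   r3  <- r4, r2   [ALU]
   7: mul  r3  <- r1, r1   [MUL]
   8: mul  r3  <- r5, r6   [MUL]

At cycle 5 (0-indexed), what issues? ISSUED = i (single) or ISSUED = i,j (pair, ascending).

c0: i0 sub.ALU  WAW r2
c1: i1,i2 sub.ALU+or.ALU  pair
c2: i3 sub.ALU  RAW r2
c3: i4,i5 sub.ALU+xor.ALU  pair
c4: i6 or.ALU  WAW r3
c5: i7 mul.MUL  no-port MUL/MUL
c6: i8 mul.MUL  tail

ISSUED = 7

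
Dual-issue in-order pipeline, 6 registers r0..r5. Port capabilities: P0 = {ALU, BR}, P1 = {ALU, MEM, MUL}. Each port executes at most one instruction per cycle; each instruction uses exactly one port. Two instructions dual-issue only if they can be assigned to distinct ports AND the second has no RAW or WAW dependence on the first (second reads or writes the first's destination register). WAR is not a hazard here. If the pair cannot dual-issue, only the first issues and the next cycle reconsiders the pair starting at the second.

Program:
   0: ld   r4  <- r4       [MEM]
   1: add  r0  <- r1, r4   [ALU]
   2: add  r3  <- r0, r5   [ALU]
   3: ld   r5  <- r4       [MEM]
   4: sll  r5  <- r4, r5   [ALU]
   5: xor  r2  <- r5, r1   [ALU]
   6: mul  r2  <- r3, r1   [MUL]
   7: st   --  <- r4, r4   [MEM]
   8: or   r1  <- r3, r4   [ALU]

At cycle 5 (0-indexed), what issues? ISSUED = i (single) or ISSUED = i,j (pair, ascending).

0. ld @i0  | RAW r4
1. add @i1  | RAW r0
2. add ld @i2+i3  | dual
3. sll @i4  | RAW r5
4. xor @i5  | WAW r2
5. mul @i6  | no-port MUL/MEM
6. st or @i7+i8  | dual

ISSUED = 6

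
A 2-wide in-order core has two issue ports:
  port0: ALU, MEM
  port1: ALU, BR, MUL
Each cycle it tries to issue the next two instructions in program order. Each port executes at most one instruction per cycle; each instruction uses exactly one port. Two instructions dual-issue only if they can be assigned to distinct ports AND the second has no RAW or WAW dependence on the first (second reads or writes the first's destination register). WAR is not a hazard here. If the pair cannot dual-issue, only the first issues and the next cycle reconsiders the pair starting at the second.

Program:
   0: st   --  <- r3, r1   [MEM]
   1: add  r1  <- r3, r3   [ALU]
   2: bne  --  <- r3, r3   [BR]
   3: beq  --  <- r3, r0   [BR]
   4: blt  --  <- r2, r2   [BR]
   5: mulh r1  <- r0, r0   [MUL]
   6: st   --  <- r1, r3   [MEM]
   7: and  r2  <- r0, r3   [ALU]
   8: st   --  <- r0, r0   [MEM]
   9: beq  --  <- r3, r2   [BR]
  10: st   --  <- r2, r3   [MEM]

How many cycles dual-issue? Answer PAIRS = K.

  cy0 -> i0/i1 (st.MEM add.ALU) dual
  cy1 -> i2 (bne.BR) no-port BR/BR
  cy2 -> i3 (beq.BR) no-port BR/BR
  cy3 -> i4 (blt.BR) no-port BR/MUL
  cy4 -> i5 (mulh.MUL) RAW r1
  cy5 -> i6/i7 (st.MEM and.ALU) dual
  cy6 -> i8/i9 (st.MEM beq.BR) dual
  cy7 -> i10 (st.MEM) tail

PAIRS = 3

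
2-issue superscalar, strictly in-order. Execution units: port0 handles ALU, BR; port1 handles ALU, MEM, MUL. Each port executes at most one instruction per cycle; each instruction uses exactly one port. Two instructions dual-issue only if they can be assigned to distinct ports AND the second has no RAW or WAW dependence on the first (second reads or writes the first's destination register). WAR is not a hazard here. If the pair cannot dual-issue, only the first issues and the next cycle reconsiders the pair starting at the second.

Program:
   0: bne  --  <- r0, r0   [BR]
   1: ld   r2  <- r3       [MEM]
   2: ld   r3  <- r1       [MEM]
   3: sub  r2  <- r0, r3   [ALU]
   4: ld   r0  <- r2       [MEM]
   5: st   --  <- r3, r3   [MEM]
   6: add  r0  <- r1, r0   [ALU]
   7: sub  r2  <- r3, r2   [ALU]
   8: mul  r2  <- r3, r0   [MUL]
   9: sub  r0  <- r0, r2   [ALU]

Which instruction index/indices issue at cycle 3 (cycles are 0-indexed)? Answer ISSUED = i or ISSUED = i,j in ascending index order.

ISSUED = 4

[0] i0+i1  bne ld  -- 2-wide
[1] i2  ld  -- RAW r3
[2] i3  sub  -- RAW r2
[3] i4  ld  -- no-port MEM/MEM
[4] i5+i6  st add  -- 2-wide
[5] i7  sub  -- WAW r2
[6] i8  mul  -- RAW r2
[7] i9  sub  -- tail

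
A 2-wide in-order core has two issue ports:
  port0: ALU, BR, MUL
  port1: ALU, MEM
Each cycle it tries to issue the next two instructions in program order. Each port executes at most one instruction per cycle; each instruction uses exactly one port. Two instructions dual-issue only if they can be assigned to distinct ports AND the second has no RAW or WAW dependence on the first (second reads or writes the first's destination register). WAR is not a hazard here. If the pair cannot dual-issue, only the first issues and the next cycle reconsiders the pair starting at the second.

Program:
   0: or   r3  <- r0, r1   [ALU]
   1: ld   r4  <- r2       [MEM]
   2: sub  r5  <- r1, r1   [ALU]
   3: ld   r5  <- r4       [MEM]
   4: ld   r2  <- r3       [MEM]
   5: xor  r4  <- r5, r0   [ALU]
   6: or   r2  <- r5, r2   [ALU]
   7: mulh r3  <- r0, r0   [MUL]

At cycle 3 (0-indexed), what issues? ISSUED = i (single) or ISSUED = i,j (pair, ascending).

ISSUED = 4,5

  cy0 -> i0&i1 (or ld) pair
  cy1 -> i2 (sub) WAW r5
  cy2 -> i3 (ld) no-port MEM/MEM
  cy3 -> i4&i5 (ld xor) pair
  cy4 -> i6&i7 (or mulh) pair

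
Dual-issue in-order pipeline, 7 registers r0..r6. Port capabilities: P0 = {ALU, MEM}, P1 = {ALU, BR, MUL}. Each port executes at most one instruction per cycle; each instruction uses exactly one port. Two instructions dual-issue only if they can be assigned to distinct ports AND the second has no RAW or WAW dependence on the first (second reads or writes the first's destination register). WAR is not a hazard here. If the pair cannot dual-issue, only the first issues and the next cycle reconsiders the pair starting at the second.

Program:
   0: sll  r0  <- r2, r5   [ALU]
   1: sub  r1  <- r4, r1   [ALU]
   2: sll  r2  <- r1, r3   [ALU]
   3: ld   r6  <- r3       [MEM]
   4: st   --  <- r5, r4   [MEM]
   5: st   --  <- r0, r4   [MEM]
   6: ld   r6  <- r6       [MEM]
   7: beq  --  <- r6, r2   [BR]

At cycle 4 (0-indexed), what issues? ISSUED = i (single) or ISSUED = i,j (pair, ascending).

c0: i0+i1 sll;sub  pair
c1: i2+i3 sll;ld  pair
c2: i4 st  no-port MEM/MEM
c3: i5 st  no-port MEM/MEM
c4: i6 ld  RAW r6
c5: i7 beq  tail

ISSUED = 6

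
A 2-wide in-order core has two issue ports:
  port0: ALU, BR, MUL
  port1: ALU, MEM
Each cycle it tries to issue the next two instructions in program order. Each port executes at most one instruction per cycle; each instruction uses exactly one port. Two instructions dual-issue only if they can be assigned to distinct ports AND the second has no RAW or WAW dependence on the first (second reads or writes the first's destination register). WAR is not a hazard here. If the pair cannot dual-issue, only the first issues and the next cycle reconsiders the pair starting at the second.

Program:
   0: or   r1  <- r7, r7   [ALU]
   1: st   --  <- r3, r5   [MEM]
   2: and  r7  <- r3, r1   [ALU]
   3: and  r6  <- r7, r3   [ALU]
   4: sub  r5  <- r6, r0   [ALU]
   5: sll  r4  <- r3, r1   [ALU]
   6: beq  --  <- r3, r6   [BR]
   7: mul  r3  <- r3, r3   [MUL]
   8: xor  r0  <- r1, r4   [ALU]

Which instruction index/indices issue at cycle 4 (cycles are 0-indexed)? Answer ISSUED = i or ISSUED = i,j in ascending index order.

#0 head=0: or+st i0+i1 pair
#1 head=2: and i2 RAW r7
#2 head=3: and i3 RAW r6
#3 head=4: sub+sll i4+i5 pair
#4 head=6: beq i6 no-port BR/MUL
#5 head=7: mul+xor i7+i8 pair

ISSUED = 6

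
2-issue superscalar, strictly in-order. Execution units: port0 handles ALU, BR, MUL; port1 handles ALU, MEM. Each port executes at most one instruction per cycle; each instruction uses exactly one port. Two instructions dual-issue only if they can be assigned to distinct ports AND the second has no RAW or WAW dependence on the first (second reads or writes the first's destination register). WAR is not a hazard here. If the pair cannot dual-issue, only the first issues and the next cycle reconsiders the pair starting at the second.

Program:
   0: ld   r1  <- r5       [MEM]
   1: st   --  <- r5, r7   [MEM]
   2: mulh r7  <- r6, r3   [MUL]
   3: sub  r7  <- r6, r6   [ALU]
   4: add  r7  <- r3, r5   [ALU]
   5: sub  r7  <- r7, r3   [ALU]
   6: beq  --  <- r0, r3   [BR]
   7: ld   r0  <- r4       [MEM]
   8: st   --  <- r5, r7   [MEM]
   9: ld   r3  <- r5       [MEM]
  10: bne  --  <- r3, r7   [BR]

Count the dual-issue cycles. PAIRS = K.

PAIRS = 2

#0 head=0: ld.MEM i0 no-port MEM/MEM
#1 head=1: st.MEM mulh.MUL i1+i2 pair
#2 head=3: sub.ALU i3 WAW r7
#3 head=4: add.ALU i4 RAW+WAW r7
#4 head=5: sub.ALU beq.BR i5+i6 pair
#5 head=7: ld.MEM i7 no-port MEM/MEM
#6 head=8: st.MEM i8 no-port MEM/MEM
#7 head=9: ld.MEM i9 RAW r3
#8 head=10: bne.BR i10 tail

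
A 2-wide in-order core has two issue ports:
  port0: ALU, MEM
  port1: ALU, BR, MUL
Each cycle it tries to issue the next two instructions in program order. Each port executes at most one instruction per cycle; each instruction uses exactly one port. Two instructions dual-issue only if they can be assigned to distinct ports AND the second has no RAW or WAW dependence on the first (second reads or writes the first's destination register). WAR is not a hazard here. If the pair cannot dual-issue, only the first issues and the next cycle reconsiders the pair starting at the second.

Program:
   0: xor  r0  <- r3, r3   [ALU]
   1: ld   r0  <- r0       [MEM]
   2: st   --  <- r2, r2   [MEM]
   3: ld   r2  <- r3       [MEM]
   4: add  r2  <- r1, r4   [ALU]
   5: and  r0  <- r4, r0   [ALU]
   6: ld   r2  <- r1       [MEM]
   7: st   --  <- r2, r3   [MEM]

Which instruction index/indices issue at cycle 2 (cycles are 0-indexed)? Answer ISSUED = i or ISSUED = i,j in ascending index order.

ISSUED = 2

[0] i0  xor  -- RAW+WAW r0
[1] i1  ld  -- no-port MEM/MEM
[2] i2  st  -- no-port MEM/MEM
[3] i3  ld  -- WAW r2
[4] i4,i5  add and  -- 2-wide
[5] i6  ld  -- no-port MEM/MEM
[6] i7  st  -- tail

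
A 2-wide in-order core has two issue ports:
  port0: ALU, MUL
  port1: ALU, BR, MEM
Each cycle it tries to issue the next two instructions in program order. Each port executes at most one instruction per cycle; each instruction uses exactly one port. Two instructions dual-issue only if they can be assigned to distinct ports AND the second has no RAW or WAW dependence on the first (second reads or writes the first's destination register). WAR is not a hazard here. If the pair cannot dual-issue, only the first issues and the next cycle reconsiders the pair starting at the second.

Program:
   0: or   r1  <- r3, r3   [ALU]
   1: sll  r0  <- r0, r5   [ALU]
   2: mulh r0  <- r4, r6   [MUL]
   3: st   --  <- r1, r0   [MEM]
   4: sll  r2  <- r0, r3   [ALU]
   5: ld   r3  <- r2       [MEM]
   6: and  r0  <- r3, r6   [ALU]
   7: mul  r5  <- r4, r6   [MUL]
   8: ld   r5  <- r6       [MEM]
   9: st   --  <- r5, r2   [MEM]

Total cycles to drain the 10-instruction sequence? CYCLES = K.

CYCLES = 7

c0: i0,i1 or sll  2-wide
c1: i2 mulh  RAW r0
c2: i3,i4 st sll  2-wide
c3: i5 ld  RAW r3
c4: i6,i7 and mul  2-wide
c5: i8 ld  no-port MEM/MEM
c6: i9 st  tail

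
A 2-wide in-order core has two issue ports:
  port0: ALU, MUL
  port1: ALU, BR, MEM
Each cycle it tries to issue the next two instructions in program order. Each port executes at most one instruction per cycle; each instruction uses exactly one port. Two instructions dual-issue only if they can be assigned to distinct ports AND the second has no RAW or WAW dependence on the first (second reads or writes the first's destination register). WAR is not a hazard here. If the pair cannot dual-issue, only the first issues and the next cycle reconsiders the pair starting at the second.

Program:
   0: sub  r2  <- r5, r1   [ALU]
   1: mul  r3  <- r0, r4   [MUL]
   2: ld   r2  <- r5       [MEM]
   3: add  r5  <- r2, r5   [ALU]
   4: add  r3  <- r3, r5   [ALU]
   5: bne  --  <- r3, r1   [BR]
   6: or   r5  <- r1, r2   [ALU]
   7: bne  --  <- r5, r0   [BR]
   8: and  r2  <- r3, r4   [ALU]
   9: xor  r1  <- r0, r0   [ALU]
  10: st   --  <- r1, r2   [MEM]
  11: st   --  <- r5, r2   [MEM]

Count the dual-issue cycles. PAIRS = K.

PAIRS = 3

#0 head=0: sub+mul i0/i1 2-wide
#1 head=2: ld i2 RAW r2
#2 head=3: add i3 RAW r5
#3 head=4: add i4 RAW r3
#4 head=5: bne+or i5/i6 2-wide
#5 head=7: bne+and i7/i8 2-wide
#6 head=9: xor i9 RAW r1
#7 head=10: st i10 no-port MEM/MEM
#8 head=11: st i11 tail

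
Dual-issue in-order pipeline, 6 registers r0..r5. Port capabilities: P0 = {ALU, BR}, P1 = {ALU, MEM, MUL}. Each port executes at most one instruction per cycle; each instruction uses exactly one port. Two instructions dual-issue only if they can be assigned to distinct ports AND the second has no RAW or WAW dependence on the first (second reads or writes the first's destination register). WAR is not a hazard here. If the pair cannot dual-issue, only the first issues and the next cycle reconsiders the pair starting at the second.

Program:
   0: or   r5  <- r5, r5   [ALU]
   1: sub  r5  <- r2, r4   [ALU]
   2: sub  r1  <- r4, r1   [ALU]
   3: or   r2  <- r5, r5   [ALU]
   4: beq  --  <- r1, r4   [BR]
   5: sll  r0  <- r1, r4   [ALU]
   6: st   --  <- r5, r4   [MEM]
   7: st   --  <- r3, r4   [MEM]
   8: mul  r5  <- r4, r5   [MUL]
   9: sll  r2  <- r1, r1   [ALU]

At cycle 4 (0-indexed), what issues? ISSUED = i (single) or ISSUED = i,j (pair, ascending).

ISSUED = 7

c0: i0 or.ALU  WAW r5
c1: i1&i2 sub.ALU+sub.ALU  dual
c2: i3&i4 or.ALU+beq.BR  dual
c3: i5&i6 sll.ALU+st.MEM  dual
c4: i7 st.MEM  no-port MEM/MUL
c5: i8&i9 mul.MUL+sll.ALU  dual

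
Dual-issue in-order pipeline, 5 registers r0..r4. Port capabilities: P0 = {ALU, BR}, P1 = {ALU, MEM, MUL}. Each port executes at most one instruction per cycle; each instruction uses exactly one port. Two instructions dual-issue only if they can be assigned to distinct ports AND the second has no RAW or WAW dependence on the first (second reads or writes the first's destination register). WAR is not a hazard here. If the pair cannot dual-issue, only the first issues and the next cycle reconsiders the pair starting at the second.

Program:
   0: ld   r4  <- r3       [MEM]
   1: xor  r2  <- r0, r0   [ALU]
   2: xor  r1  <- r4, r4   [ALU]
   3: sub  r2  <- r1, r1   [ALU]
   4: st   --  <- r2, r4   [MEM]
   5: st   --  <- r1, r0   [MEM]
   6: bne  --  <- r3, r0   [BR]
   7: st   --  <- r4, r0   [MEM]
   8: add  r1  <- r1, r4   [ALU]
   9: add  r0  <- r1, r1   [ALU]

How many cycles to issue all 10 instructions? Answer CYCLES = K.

CYCLES = 7

  cy0 -> i0+i1 (ld.MEM;xor.ALU) 2-wide
  cy1 -> i2 (xor.ALU) RAW r1
  cy2 -> i3 (sub.ALU) RAW r2
  cy3 -> i4 (st.MEM) no-port MEM/MEM
  cy4 -> i5+i6 (st.MEM;bne.BR) 2-wide
  cy5 -> i7+i8 (st.MEM;add.ALU) 2-wide
  cy6 -> i9 (add.ALU) tail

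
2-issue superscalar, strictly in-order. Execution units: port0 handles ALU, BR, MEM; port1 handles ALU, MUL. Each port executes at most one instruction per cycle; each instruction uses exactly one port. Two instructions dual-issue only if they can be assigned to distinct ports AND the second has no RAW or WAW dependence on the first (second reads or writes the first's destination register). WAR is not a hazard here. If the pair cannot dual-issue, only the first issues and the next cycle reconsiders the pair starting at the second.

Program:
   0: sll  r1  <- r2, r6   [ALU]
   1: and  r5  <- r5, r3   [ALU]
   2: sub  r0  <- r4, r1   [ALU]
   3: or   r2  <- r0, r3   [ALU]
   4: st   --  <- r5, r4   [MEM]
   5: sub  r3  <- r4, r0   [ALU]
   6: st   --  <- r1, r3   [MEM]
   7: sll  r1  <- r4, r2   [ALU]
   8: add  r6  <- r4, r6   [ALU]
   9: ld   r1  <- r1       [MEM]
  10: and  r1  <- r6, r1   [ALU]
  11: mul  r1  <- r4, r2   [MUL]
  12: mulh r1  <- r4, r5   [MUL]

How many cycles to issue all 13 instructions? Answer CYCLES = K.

CYCLES = 9

t=0 i0+i1:sll.ALU+and.ALU ; 2-wide
t=1 i2:sub.ALU ; RAW r0
t=2 i3+i4:or.ALU+st.MEM ; 2-wide
t=3 i5:sub.ALU ; RAW r3
t=4 i6+i7:st.MEM+sll.ALU ; 2-wide
t=5 i8+i9:add.ALU+ld.MEM ; 2-wide
t=6 i10:and.ALU ; WAW r1
t=7 i11:mul.MUL ; no-port MUL/MUL
t=8 i12:mulh.MUL ; tail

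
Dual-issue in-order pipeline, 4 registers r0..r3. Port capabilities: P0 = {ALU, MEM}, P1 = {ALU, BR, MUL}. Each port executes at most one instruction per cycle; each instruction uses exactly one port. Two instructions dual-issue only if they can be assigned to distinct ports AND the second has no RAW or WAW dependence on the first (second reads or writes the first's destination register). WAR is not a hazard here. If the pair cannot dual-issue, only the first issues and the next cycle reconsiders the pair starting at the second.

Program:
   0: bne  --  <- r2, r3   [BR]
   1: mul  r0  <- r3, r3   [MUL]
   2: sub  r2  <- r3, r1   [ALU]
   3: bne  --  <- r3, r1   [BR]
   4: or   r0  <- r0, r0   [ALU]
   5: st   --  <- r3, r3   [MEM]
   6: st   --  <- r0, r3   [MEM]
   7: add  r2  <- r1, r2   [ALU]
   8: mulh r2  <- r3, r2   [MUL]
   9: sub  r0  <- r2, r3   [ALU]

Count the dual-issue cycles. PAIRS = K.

PAIRS = 3

[0] i0  bne.BR  -- no-port BR/MUL
[1] i1+i2  mul.MUL sub.ALU  -- dual
[2] i3+i4  bne.BR or.ALU  -- dual
[3] i5  st.MEM  -- no-port MEM/MEM
[4] i6+i7  st.MEM add.ALU  -- dual
[5] i8  mulh.MUL  -- RAW r2
[6] i9  sub.ALU  -- tail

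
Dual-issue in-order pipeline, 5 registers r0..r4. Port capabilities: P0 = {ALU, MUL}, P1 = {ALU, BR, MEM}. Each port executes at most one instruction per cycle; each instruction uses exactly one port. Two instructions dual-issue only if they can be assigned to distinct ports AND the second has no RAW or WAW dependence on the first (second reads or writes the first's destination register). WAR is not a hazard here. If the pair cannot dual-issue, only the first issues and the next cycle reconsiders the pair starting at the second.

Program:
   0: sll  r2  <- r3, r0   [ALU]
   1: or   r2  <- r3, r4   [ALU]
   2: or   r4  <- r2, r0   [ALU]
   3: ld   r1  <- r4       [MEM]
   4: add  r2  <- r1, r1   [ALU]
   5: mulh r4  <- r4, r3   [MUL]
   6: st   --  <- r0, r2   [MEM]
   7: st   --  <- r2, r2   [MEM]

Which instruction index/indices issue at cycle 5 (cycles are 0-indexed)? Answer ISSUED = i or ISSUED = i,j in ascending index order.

ISSUED = 6

#0 head=0: sll.ALU i0 WAW r2
#1 head=1: or.ALU i1 RAW r2
#2 head=2: or.ALU i2 RAW r4
#3 head=3: ld.MEM i3 RAW r1
#4 head=4: add.ALU mulh.MUL i4&i5 dual
#5 head=6: st.MEM i6 no-port MEM/MEM
#6 head=7: st.MEM i7 tail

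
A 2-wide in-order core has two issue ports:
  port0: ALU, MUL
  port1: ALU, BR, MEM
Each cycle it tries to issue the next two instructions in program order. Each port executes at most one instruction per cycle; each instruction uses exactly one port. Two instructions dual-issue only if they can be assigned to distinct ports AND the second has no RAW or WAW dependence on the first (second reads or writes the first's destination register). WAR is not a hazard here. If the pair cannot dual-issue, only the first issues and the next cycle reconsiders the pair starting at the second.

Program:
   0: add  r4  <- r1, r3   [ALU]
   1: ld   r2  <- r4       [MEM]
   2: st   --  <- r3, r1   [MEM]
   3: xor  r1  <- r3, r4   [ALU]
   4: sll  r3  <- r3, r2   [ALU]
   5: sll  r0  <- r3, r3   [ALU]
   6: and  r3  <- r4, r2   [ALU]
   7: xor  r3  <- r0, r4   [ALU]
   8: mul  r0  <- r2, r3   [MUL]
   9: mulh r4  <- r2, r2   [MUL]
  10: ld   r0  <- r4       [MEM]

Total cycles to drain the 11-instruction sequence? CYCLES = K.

CYCLES = 9

0. add @i0  | RAW r4
1. ld @i1  | no-port MEM/MEM
2. st+xor @i2,i3  | pair
3. sll @i4  | RAW r3
4. sll+and @i5,i6  | pair
5. xor @i7  | RAW r3
6. mul @i8  | no-port MUL/MUL
7. mulh @i9  | RAW r4
8. ld @i10  | tail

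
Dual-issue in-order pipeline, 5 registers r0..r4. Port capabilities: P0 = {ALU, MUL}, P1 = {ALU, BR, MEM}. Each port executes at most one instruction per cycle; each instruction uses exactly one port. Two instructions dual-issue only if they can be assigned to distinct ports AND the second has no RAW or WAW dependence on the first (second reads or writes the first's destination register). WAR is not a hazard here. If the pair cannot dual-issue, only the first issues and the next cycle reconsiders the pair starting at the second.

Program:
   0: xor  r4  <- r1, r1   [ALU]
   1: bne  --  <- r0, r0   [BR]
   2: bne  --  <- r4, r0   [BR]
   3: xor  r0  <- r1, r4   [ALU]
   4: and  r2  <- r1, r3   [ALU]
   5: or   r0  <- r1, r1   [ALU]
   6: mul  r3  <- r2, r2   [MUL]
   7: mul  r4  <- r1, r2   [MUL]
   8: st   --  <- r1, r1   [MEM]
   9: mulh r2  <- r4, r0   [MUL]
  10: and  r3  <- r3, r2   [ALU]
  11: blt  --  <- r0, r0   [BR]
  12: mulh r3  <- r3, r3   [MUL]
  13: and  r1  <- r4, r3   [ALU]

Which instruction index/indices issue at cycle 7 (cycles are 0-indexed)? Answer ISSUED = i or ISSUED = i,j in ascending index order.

ISSUED = 12

c0: i0,i1 xor.ALU bne.BR  pair
c1: i2,i3 bne.BR xor.ALU  pair
c2: i4,i5 and.ALU or.ALU  pair
c3: i6 mul.MUL  no-port MUL/MUL
c4: i7,i8 mul.MUL st.MEM  pair
c5: i9 mulh.MUL  RAW r2
c6: i10,i11 and.ALU blt.BR  pair
c7: i12 mulh.MUL  RAW r3
c8: i13 and.ALU  tail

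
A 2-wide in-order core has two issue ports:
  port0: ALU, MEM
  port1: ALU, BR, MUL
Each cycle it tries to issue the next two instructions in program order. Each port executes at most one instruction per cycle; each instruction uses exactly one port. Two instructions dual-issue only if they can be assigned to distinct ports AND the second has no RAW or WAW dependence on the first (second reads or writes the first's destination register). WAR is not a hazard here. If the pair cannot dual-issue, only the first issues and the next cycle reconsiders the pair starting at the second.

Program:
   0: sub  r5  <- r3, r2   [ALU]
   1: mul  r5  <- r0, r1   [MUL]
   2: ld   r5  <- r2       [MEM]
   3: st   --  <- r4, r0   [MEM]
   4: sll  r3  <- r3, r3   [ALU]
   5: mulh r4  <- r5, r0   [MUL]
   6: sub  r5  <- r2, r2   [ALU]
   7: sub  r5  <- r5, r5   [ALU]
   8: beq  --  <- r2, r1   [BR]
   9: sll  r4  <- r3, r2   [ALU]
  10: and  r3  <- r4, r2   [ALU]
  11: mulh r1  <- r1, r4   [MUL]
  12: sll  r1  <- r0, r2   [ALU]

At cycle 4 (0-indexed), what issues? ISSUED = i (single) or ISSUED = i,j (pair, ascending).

ISSUED = 5,6

t=0 i0:sub ; WAW r5
t=1 i1:mul ; WAW r5
t=2 i2:ld ; no-port MEM/MEM
t=3 i3+i4:st;sll ; dual
t=4 i5+i6:mulh;sub ; dual
t=5 i7+i8:sub;beq ; dual
t=6 i9:sll ; RAW r4
t=7 i10+i11:and;mulh ; dual
t=8 i12:sll ; tail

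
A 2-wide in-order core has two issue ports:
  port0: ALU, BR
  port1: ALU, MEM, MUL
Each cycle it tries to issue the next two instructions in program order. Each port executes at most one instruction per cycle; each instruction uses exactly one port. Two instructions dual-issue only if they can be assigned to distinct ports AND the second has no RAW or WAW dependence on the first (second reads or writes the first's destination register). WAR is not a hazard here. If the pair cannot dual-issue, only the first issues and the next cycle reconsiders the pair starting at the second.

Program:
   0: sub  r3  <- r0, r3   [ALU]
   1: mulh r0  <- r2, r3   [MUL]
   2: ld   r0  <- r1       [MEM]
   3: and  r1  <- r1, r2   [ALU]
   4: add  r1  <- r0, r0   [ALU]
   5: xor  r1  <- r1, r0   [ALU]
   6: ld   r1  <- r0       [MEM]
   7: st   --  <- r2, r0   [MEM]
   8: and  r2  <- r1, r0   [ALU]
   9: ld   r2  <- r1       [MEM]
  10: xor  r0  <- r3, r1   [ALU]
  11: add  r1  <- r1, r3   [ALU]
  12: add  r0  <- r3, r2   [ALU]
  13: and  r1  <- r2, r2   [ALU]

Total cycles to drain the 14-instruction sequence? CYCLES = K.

#0 head=0: sub i0 RAW r3
#1 head=1: mulh i1 no-port MUL/MEM
#2 head=2: ld and i2&i3 dual
#3 head=4: add i4 RAW+WAW r1
#4 head=5: xor i5 WAW r1
#5 head=6: ld i6 no-port MEM/MEM
#6 head=7: st and i7&i8 dual
#7 head=9: ld xor i9&i10 dual
#8 head=11: add add i11&i12 dual
#9 head=13: and i13 tail

CYCLES = 10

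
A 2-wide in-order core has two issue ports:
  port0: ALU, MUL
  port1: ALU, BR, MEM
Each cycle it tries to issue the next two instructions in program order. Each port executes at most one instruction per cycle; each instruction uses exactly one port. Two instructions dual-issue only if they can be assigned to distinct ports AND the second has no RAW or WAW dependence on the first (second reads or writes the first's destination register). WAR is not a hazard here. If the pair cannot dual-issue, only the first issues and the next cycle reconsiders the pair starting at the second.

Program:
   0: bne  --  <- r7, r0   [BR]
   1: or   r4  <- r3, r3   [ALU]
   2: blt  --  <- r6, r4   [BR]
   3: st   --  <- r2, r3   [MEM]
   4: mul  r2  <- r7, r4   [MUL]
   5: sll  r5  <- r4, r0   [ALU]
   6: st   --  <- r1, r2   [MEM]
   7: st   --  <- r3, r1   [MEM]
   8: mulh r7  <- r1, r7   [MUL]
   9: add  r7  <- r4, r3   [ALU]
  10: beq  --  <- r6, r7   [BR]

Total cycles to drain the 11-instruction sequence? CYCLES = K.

#0 head=0: bne.BR;or.ALU i0,i1 dual
#1 head=2: blt.BR i2 no-port BR/MEM
#2 head=3: st.MEM;mul.MUL i3,i4 dual
#3 head=5: sll.ALU;st.MEM i5,i6 dual
#4 head=7: st.MEM;mulh.MUL i7,i8 dual
#5 head=9: add.ALU i9 RAW r7
#6 head=10: beq.BR i10 tail

CYCLES = 7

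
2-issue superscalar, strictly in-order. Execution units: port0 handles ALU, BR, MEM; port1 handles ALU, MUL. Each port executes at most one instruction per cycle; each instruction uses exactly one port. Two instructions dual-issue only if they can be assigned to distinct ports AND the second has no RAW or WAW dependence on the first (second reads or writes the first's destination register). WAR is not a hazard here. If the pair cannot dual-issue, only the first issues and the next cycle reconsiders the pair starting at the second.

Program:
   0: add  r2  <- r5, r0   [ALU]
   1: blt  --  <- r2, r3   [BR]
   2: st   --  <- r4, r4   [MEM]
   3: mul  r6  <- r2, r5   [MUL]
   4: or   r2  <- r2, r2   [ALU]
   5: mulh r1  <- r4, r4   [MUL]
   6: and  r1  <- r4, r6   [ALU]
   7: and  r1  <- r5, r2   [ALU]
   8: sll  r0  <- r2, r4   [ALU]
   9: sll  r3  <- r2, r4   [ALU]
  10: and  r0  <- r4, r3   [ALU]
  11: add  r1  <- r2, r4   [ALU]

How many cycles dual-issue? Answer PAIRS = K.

0. add.ALU @i0  | RAW r2
1. blt.BR @i1  | no-port BR/MEM
2. st.MEM;mul.MUL @i2/i3  | pair
3. or.ALU;mulh.MUL @i4/i5  | pair
4. and.ALU @i6  | WAW r1
5. and.ALU;sll.ALU @i7/i8  | pair
6. sll.ALU @i9  | RAW r3
7. and.ALU;add.ALU @i10/i11  | pair

PAIRS = 4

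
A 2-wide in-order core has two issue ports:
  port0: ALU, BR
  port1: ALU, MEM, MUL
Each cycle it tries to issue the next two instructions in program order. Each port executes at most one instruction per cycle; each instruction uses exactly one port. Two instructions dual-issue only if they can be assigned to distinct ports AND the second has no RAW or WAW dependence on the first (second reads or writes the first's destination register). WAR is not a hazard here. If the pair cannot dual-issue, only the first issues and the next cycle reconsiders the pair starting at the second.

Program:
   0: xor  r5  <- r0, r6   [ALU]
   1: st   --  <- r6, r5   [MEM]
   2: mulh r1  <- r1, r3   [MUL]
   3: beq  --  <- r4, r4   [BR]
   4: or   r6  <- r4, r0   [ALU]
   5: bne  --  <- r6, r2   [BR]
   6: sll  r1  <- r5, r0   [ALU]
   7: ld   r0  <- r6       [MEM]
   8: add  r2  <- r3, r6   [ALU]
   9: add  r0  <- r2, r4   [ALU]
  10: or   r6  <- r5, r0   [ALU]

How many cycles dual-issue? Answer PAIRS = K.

c0: i0 xor.ALU  RAW r5
c1: i1 st.MEM  no-port MEM/MUL
c2: i2+i3 mulh.MUL/beq.BR  dual
c3: i4 or.ALU  RAW r6
c4: i5+i6 bne.BR/sll.ALU  dual
c5: i7+i8 ld.MEM/add.ALU  dual
c6: i9 add.ALU  RAW r0
c7: i10 or.ALU  tail

PAIRS = 3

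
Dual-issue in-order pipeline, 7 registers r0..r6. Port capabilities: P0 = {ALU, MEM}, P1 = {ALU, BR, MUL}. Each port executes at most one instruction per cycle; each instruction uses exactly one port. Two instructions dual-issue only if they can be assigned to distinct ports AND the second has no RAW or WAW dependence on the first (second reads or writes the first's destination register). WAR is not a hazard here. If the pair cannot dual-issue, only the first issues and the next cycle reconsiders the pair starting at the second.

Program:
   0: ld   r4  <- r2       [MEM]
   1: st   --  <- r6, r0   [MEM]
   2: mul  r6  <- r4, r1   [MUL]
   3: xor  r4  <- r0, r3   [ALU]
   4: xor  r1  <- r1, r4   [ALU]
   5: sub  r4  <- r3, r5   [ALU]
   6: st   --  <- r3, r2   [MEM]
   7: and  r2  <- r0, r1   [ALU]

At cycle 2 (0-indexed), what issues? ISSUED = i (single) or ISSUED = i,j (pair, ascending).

ISSUED = 3

  cy0 -> i0 (ld) no-port MEM/MEM
  cy1 -> i1,i2 (st+mul) dual
  cy2 -> i3 (xor) RAW r4
  cy3 -> i4,i5 (xor+sub) dual
  cy4 -> i6,i7 (st+and) dual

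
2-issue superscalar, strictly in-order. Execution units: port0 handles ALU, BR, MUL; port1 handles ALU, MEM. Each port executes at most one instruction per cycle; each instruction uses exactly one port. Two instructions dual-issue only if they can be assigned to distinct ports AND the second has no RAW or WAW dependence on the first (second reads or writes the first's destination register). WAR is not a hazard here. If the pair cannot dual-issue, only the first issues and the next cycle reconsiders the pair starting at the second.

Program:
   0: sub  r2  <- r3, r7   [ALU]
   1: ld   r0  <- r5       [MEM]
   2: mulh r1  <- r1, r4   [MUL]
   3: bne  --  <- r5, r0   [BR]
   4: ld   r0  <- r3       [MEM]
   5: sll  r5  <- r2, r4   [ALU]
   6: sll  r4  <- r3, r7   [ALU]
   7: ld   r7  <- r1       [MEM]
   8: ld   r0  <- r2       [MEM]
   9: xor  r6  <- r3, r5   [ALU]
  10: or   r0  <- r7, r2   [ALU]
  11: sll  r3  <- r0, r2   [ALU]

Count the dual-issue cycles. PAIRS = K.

c0: i0&i1 sub.ALU+ld.MEM  dual
c1: i2 mulh.MUL  no-port MUL/BR
c2: i3&i4 bne.BR+ld.MEM  dual
c3: i5&i6 sll.ALU+sll.ALU  dual
c4: i7 ld.MEM  no-port MEM/MEM
c5: i8&i9 ld.MEM+xor.ALU  dual
c6: i10 or.ALU  RAW r0
c7: i11 sll.ALU  tail

PAIRS = 4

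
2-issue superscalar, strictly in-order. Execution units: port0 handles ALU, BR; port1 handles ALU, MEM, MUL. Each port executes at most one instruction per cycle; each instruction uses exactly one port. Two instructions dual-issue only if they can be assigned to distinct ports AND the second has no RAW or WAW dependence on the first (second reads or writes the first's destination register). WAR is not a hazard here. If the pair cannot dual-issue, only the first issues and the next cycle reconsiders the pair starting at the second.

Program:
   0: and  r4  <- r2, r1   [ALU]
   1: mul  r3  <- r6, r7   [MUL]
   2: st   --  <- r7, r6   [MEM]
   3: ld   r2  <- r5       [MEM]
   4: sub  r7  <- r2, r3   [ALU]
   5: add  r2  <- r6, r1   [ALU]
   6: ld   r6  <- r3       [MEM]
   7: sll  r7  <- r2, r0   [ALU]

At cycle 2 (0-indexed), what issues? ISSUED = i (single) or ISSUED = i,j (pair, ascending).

ISSUED = 3

c0: i0/i1 and.ALU+mul.MUL  2-wide
c1: i2 st.MEM  no-port MEM/MEM
c2: i3 ld.MEM  RAW r2
c3: i4/i5 sub.ALU+add.ALU  2-wide
c4: i6/i7 ld.MEM+sll.ALU  2-wide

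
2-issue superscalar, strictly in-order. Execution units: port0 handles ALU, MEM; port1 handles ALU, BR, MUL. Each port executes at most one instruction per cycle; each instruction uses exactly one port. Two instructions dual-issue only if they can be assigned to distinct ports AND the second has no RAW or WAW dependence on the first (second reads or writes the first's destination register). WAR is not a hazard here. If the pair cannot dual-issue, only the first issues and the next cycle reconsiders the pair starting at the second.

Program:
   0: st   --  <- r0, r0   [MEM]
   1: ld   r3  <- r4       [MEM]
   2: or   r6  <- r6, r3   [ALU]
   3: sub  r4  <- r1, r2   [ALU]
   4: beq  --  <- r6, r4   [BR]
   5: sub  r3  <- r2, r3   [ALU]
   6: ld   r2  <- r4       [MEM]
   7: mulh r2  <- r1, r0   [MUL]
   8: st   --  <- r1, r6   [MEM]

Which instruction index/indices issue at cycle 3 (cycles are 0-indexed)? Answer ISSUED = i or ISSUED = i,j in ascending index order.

c0: i0 st.MEM  no-port MEM/MEM
c1: i1 ld.MEM  RAW r3
c2: i2,i3 or.ALU/sub.ALU  pair
c3: i4,i5 beq.BR/sub.ALU  pair
c4: i6 ld.MEM  WAW r2
c5: i7,i8 mulh.MUL/st.MEM  pair

ISSUED = 4,5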